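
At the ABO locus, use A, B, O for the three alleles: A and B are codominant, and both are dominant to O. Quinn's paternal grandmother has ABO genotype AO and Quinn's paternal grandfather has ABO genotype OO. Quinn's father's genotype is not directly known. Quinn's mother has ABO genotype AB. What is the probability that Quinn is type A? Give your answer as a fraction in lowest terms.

Quinn's father's ABO genotype from AO × OO: 1/2 AO, 1/2 OO.
Crossing each possibility with the mother AB and summing P(type A): 1/2·1/2 + 1/2·1/2 = 1/2.

1/2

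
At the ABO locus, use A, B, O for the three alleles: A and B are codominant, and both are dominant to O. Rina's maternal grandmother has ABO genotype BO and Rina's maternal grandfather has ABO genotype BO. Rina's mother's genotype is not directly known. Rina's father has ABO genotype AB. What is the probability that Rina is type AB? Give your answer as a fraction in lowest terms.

1/4

Rina's mother's ABO genotype from BO × BO: 1/4 BB, 1/2 BO, 1/4 OO.
Crossing each possibility with the father AB and summing P(type AB): 1/4·1/2 + 1/2·1/4 + 1/4·0 = 1/4.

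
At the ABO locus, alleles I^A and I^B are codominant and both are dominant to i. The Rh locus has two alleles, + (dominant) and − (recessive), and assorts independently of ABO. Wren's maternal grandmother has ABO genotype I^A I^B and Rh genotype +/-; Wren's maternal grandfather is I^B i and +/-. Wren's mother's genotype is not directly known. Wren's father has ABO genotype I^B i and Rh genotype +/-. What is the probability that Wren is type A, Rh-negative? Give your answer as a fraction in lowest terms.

Wren's mother's ABO genotype from I^A I^B × I^B i: 1/4 I^A I^B, 1/4 I^A i, 1/4 I^B I^B, 1/4 I^B i.
Crossing each possibility with the father I^B i and summing P(type A): 1/4·1/4 + 1/4·1/4 + 1/4·0 + 1/4·0 = 1/8.
Similarly for Rh via the mother's Rh distribution: P(Rh-) = 1/4.
Independent loci: 1/8 × 1/4 = 1/32.

1/32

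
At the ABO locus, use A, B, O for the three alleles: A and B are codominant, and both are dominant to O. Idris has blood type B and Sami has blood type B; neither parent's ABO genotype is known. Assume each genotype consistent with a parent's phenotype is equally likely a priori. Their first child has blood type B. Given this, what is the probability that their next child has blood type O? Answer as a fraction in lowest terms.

Possible genotypes: Idris ∈ {BB, BO}; Sami ∈ {BB, BO}.
Weight each parental genotype pair by prior × P(type-B child):
  BB × BB: posterior weight 4/15; P(next child type O) = 0.
  BB × BO: posterior weight 4/15; P(next child type O) = 0.
  BO × BB: posterior weight 4/15; P(next child type O) = 0.
  BO × BO: posterior weight 1/5; P(next child type O) = 1/4.
Weighted sum = 1/20.

1/20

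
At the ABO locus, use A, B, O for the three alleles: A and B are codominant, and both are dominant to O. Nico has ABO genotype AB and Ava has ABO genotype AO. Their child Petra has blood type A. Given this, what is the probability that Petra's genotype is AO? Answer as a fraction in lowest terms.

Cross AB × AO → 1/4 AA, 1/4 AB, 1/4 AO, 1/4 BO.
Type-A genotypes among offspring: AA (1/4), AO (1/4); total 1/2.
P(AO | type A) = (1/4) / (1/2) = 1/2.

1/2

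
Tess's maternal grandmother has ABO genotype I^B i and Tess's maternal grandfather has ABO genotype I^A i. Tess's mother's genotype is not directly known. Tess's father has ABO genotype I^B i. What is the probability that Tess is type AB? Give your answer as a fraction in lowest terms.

1/8

Tess's mother's ABO genotype from I^B i × I^A i: 1/4 I^A I^B, 1/4 I^A i, 1/4 I^B i, 1/4 i i.
Crossing each possibility with the father I^B i and summing P(type AB): 1/4·1/4 + 1/4·1/4 + 1/4·0 + 1/4·0 = 1/8.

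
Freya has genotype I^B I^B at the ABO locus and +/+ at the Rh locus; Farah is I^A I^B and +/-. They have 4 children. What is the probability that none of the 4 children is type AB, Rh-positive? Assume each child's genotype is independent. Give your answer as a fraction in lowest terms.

1/16

ABO cross I^B I^B × I^A I^B → 1/2 B, 1/2 AB.
Rh cross +/+ × +/- → 1 Rh+; so P(type AB, Rh-positive) = 1/2 × 1 = 1/2 per child.
P(not type AB, Rh-positive) = 1/2 for one child; (1/2)^4 = 1/16.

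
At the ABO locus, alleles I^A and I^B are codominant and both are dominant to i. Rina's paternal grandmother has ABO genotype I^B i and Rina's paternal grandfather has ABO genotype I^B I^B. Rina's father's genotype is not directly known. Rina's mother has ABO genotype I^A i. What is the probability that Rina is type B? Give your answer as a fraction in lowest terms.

3/8

Rina's father's ABO genotype from I^B i × I^B I^B: 1/2 I^B I^B, 1/2 I^B i.
Crossing each possibility with the mother I^A i and summing P(type B): 1/2·1/2 + 1/2·1/4 = 3/8.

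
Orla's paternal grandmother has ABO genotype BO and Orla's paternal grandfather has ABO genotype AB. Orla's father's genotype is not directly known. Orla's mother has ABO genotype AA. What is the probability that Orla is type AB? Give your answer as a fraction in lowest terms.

1/2

Orla's father's ABO genotype from BO × AB: 1/4 AB, 1/4 AO, 1/4 BB, 1/4 BO.
Crossing each possibility with the mother AA and summing P(type AB): 1/4·1/2 + 1/4·0 + 1/4·1 + 1/4·1/2 = 1/2.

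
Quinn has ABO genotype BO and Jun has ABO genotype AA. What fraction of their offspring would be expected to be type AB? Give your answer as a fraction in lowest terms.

1/2

ABO cross BO × AA → offspring phenotypes: 1/2 A, 1/2 AB.
So P(type AB) = 1/2.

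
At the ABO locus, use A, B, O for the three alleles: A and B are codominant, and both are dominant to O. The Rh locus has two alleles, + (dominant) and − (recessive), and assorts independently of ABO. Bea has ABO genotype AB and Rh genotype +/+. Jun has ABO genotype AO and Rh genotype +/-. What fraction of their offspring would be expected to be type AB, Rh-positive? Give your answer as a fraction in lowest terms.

1/4

ABO cross AB × AO → offspring phenotypes: 1/2 A, 1/4 B, 1/4 AB.
Rh cross +/+ × +/- → 1 Rh+.
Independent loci: P(type AB, Rh-positive) = 1/4 × 1 = 1/4.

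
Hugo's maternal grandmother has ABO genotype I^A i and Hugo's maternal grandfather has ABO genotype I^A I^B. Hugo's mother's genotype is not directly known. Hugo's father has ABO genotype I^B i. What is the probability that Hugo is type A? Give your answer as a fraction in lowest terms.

1/4

Hugo's mother's ABO genotype from I^A i × I^A I^B: 1/4 I^A I^A, 1/4 I^A I^B, 1/4 I^A i, 1/4 I^B i.
Crossing each possibility with the father I^B i and summing P(type A): 1/4·1/2 + 1/4·1/4 + 1/4·1/4 + 1/4·0 = 1/4.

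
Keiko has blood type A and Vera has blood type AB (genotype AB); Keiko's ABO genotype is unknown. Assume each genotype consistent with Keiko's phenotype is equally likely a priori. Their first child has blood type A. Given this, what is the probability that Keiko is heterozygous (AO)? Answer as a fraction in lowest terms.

Possible genotypes: Keiko ∈ {AA, AO}; Vera ∈ {AB}.
Weight each parental genotype pair by prior × P(type-A child):
  AA × AB: posterior weight 1/2.
  AO × AB: posterior weight 1/2.
Sum the posterior weight over pairs where Keiko is AO: 1/2.

1/2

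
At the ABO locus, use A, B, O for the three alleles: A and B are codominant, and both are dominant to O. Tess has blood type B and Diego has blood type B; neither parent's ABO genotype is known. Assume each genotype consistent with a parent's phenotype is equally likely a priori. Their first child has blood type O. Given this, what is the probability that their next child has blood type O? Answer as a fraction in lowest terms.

1/4

Possible genotypes: Tess ∈ {BB, BO}; Diego ∈ {BB, BO}.
Weight each parental genotype pair by prior × P(type-O child):
  BO × BO: posterior weight 1; P(next child type O) = 1/4.
Weighted sum = 1/4.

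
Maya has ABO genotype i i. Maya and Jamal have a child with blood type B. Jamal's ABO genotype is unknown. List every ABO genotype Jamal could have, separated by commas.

I^A I^B, I^B I^B, I^B i

For each candidate genotype of Jamal, check whether crossing it with i i can produce every observed child phenotype.
  I^A I^A → possible child types {A} ✗
  I^A I^B → possible child types {A, B} ✓
  I^A i → possible child types {O, A} ✗
  I^B I^B → possible child types {B} ✓
  I^B i → possible child types {O, B} ✓
  i i → possible child types {O} ✗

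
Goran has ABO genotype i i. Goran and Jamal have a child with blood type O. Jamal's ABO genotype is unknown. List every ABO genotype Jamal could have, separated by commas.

I^A i, I^B i, i i

For each candidate genotype of Jamal, check whether crossing it with i i can produce every observed child phenotype.
  I^A I^A → possible child types {A} ✗
  I^A I^B → possible child types {A, B} ✗
  I^A i → possible child types {O, A} ✓
  I^B I^B → possible child types {B} ✗
  I^B i → possible child types {O, B} ✓
  i i → possible child types {O} ✓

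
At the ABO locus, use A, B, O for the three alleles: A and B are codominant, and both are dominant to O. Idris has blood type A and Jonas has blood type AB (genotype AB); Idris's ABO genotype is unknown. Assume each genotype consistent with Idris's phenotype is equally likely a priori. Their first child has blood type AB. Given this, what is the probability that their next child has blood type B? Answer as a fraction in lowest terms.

Possible genotypes: Idris ∈ {AA, AO}; Jonas ∈ {AB}.
Weight each parental genotype pair by prior × P(type-AB child):
  AA × AB: posterior weight 2/3; P(next child type B) = 0.
  AO × AB: posterior weight 1/3; P(next child type B) = 1/4.
Weighted sum = 1/12.

1/12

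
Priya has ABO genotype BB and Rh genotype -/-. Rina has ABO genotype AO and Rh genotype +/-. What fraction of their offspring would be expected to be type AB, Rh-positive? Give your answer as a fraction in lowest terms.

ABO cross BB × AO → offspring phenotypes: 1/2 B, 1/2 AB.
Rh cross -/- × +/- → 1/2 Rh+, 1/2 Rh-.
Independent loci: P(type AB, Rh-positive) = 1/2 × 1/2 = 1/4.

1/4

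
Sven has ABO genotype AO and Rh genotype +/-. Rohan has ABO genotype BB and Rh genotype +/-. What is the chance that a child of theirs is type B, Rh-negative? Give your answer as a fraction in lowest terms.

ABO cross AO × BB → offspring phenotypes: 1/2 B, 1/2 AB.
Rh cross +/- × +/- → 3/4 Rh+, 1/4 Rh-.
Independent loci: P(type B, Rh-negative) = 1/2 × 1/4 = 1/8.

1/8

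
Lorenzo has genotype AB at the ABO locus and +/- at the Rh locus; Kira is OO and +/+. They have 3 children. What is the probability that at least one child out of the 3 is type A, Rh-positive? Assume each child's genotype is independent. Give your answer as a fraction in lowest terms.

7/8

ABO cross AB × OO → 1/2 A, 1/2 B.
Rh cross +/- × +/+ → 1 Rh+; so P(type A, Rh-positive) = 1/2 × 1 = 1/2 per child.
P(none) = (1/2)^3 = 1/8; P(at least one) = 1 − 1/8 = 7/8.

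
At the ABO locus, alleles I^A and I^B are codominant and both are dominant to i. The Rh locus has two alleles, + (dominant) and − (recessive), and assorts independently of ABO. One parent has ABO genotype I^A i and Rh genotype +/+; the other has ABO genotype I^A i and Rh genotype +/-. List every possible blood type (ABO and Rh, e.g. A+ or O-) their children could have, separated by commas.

O+, A+

Gametes from I^A i × I^A i give offspring ABO genotypes I^A I^A, I^A i, i i, i.e. phenotypes O, A.
Rh cross +/+ × +/- → phenotypes Rh+.
Combining independently: O+, A+.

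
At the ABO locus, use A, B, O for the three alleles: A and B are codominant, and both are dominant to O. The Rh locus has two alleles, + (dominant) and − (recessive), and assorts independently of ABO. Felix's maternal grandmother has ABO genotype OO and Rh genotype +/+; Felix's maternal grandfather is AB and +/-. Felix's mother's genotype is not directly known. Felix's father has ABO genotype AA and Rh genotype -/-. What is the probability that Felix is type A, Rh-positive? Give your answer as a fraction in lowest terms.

9/16

Felix's mother's ABO genotype from OO × AB: 1/2 AO, 1/2 BO.
Crossing each possibility with the father AA and summing P(type A): 1/2·1 + 1/2·1/2 = 3/4.
Similarly for Rh via the mother's Rh distribution: P(Rh+) = 3/4.
Independent loci: 3/4 × 3/4 = 9/16.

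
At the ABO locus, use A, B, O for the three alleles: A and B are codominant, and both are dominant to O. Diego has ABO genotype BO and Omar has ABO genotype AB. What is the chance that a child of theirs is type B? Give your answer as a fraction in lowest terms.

1/2

ABO cross BO × AB → offspring phenotypes: 1/4 A, 1/2 B, 1/4 AB.
So P(type B) = 1/2.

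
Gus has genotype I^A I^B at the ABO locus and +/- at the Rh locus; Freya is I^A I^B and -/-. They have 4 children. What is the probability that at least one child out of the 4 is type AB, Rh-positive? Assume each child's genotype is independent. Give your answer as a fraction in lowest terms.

175/256

ABO cross I^A I^B × I^A I^B → 1/4 A, 1/4 B, 1/2 AB.
Rh cross +/- × -/- → 1/2 Rh+, 1/2 Rh-; so P(type AB, Rh-positive) = 1/2 × 1/2 = 1/4 per child.
P(none) = (3/4)^4 = 81/256; P(at least one) = 1 − 81/256 = 175/256.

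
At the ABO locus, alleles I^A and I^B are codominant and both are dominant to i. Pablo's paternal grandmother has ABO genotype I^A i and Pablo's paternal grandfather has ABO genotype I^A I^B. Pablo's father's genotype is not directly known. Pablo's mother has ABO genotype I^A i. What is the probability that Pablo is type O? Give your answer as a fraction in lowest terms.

1/8

Pablo's father's ABO genotype from I^A i × I^A I^B: 1/4 I^A I^A, 1/4 I^A I^B, 1/4 I^A i, 1/4 I^B i.
Crossing each possibility with the mother I^A i and summing P(type O): 1/4·0 + 1/4·0 + 1/4·1/4 + 1/4·1/4 = 1/8.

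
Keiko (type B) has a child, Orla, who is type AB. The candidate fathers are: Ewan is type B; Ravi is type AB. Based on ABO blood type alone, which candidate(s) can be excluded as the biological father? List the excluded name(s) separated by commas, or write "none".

A candidate is excluded only if no genotype consistent with his phenotype could produce a type AB child with a type B mother.
Ewan (type B): no genotype consistent with that phenotype can produce a type-AB child with a type-B mother.

Ewan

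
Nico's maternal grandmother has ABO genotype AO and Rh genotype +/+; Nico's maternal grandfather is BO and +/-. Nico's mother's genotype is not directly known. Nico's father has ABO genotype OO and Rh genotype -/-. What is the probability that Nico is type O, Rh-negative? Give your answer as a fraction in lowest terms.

Nico's mother's ABO genotype from AO × BO: 1/4 AB, 1/4 AO, 1/4 BO, 1/4 OO.
Crossing each possibility with the father OO and summing P(type O): 1/4·0 + 1/4·1/2 + 1/4·1/2 + 1/4·1 = 1/2.
Similarly for Rh via the mother's Rh distribution: P(Rh-) = 1/4.
Independent loci: 1/2 × 1/4 = 1/8.

1/8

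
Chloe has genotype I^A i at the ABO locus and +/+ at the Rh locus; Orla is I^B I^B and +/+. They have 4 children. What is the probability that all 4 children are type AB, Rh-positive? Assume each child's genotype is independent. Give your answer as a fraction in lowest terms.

ABO cross I^A i × I^B I^B → 1/2 B, 1/2 AB.
Rh cross +/+ × +/+ → 1 Rh+; so P(type AB, Rh-positive) = 1/2 × 1 = 1/2 per child.
All 4 independent: (1/2)^4 = 1/16.

1/16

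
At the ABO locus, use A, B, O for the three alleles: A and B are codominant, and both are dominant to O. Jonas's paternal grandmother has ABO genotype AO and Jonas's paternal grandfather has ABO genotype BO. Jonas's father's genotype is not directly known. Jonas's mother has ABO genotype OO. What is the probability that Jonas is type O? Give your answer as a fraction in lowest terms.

Jonas's father's ABO genotype from AO × BO: 1/4 AB, 1/4 AO, 1/4 BO, 1/4 OO.
Crossing each possibility with the mother OO and summing P(type O): 1/4·0 + 1/4·1/2 + 1/4·1/2 + 1/4·1 = 1/2.

1/2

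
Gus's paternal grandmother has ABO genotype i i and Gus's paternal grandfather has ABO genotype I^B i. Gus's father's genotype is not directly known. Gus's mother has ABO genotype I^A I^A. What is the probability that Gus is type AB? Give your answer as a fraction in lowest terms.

1/4

Gus's father's ABO genotype from i i × I^B i: 1/2 I^B i, 1/2 i i.
Crossing each possibility with the mother I^A I^A and summing P(type AB): 1/2·1/2 + 1/2·0 = 1/4.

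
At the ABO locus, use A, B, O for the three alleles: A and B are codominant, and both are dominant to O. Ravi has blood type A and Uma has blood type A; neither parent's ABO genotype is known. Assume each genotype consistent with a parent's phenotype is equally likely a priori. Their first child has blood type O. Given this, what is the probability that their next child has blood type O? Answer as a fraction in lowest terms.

Possible genotypes: Ravi ∈ {AA, AO}; Uma ∈ {AA, AO}.
Weight each parental genotype pair by prior × P(type-O child):
  AO × AO: posterior weight 1; P(next child type O) = 1/4.
Weighted sum = 1/4.

1/4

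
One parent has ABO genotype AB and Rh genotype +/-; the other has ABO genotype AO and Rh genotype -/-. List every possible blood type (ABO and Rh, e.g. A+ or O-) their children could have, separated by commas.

Gametes from AB × AO give offspring ABO genotypes AA, AB, AO, BO, i.e. phenotypes A, B, AB.
Rh cross +/- × -/- → phenotypes Rh+, Rh-.
Combining independently: A+, A-, B+, B-, AB+, AB-.

A+, A-, B+, B-, AB+, AB-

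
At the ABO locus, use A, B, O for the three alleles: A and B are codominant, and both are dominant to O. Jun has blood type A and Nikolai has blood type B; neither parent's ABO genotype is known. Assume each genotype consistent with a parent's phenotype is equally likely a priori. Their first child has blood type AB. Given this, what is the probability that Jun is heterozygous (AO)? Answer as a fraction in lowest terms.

Possible genotypes: Jun ∈ {AA, AO}; Nikolai ∈ {BB, BO}.
Weight each parental genotype pair by prior × P(type-AB child):
  AA × BB: posterior weight 4/9.
  AA × BO: posterior weight 2/9.
  AO × BB: posterior weight 2/9.
  AO × BO: posterior weight 1/9.
Sum the posterior weight over pairs where Jun is AO: 1/3.

1/3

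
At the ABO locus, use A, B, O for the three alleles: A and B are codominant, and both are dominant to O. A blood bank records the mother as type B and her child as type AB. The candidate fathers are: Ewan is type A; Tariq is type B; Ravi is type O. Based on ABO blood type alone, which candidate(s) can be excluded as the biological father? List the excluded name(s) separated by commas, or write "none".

A candidate is excluded only if no genotype consistent with his phenotype could produce a type AB child with a type B mother.
Tariq (type B): no genotype consistent with that phenotype can produce a type-AB child with a type-B mother.
Ravi (type O): no genotype consistent with that phenotype can produce a type-AB child with a type-B mother.

Tariq, Ravi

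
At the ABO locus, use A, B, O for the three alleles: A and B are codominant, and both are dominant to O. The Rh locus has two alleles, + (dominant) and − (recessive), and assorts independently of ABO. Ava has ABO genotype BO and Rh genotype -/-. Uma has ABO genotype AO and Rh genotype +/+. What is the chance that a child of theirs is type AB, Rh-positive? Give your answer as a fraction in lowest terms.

1/4

ABO cross BO × AO → offspring phenotypes: 1/4 O, 1/4 A, 1/4 B, 1/4 AB.
Rh cross -/- × +/+ → 1 Rh+.
Independent loci: P(type AB, Rh-positive) = 1/4 × 1 = 1/4.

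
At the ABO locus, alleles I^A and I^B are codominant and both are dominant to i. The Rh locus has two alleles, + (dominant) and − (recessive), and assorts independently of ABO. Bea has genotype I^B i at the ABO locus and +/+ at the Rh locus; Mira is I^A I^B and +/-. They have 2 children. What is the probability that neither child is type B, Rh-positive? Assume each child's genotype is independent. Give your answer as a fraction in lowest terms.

1/4

ABO cross I^B i × I^A I^B → 1/4 A, 1/2 B, 1/4 AB.
Rh cross +/+ × +/- → 1 Rh+; so P(type B, Rh-positive) = 1/2 × 1 = 1/2 per child.
P(not type B, Rh-positive) = 1/2 for one child; (1/2)^2 = 1/4.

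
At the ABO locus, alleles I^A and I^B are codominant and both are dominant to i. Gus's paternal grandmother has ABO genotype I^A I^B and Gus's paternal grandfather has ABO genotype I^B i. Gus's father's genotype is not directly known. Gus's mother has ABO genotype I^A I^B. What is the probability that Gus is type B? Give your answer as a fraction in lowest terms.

3/8

Gus's father's ABO genotype from I^A I^B × I^B i: 1/4 I^A I^B, 1/4 I^A i, 1/4 I^B I^B, 1/4 I^B i.
Crossing each possibility with the mother I^A I^B and summing P(type B): 1/4·1/4 + 1/4·1/4 + 1/4·1/2 + 1/4·1/2 = 3/8.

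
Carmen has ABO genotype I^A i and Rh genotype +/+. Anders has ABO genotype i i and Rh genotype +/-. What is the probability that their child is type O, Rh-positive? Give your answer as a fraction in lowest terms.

ABO cross I^A i × i i → offspring phenotypes: 1/2 O, 1/2 A.
Rh cross +/+ × +/- → 1 Rh+.
Independent loci: P(type O, Rh-positive) = 1/2 × 1 = 1/2.

1/2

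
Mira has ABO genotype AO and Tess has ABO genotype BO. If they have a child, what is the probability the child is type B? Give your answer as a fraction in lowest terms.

ABO cross AO × BO → offspring phenotypes: 1/4 O, 1/4 A, 1/4 B, 1/4 AB.
So P(type B) = 1/4.

1/4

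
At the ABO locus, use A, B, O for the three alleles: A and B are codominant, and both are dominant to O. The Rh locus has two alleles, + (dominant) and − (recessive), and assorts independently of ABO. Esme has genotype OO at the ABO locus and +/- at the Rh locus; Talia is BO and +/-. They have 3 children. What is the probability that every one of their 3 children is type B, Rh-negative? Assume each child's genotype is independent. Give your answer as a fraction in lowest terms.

1/512

ABO cross OO × BO → 1/2 O, 1/2 B.
Rh cross +/- × +/- → 3/4 Rh+, 1/4 Rh-; so P(type B, Rh-negative) = 1/2 × 1/4 = 1/8 per child.
All 3 independent: (1/8)^3 = 1/512.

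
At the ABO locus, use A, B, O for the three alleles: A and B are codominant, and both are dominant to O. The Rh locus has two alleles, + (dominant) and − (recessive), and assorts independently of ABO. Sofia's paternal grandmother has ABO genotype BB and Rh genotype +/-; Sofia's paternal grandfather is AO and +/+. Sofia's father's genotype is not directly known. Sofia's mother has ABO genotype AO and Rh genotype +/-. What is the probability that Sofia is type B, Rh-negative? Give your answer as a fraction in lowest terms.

Sofia's father's ABO genotype from BB × AO: 1/2 AB, 1/2 BO.
Crossing each possibility with the mother AO and summing P(type B): 1/2·1/4 + 1/2·1/4 = 1/4.
Similarly for Rh via the father's Rh distribution: P(Rh-) = 1/8.
Independent loci: 1/4 × 1/8 = 1/32.

1/32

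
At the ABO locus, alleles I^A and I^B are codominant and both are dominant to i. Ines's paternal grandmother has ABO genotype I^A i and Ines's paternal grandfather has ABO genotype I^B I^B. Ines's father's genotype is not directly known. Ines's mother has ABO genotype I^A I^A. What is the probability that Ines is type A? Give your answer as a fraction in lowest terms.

1/2

Ines's father's ABO genotype from I^A i × I^B I^B: 1/2 I^A I^B, 1/2 I^B i.
Crossing each possibility with the mother I^A I^A and summing P(type A): 1/2·1/2 + 1/2·1/2 = 1/2.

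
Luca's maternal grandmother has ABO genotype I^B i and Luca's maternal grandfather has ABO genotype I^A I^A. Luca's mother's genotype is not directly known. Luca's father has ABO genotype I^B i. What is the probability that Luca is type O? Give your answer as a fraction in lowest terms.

Luca's mother's ABO genotype from I^B i × I^A I^A: 1/2 I^A I^B, 1/2 I^A i.
Crossing each possibility with the father I^B i and summing P(type O): 1/2·0 + 1/2·1/4 = 1/8.

1/8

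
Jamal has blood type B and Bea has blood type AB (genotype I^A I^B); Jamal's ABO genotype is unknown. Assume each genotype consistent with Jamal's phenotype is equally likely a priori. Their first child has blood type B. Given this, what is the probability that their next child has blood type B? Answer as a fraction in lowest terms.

Possible genotypes: Jamal ∈ {I^B I^B, I^B i}; Bea ∈ {I^A I^B}.
Weight each parental genotype pair by prior × P(type-B child):
  I^B I^B × I^A I^B: posterior weight 1/2; P(next child type B) = 1/2.
  I^B i × I^A I^B: posterior weight 1/2; P(next child type B) = 1/2.
Weighted sum = 1/2.

1/2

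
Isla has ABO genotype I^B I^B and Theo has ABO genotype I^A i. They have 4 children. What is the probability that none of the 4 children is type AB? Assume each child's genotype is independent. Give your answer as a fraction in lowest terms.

ABO cross I^B I^B × I^A i → 1/2 B, 1/2 AB.
So P(type AB) = 1/2 per child.
P(not type AB) = 1/2 for one child; (1/2)^4 = 1/16.

1/16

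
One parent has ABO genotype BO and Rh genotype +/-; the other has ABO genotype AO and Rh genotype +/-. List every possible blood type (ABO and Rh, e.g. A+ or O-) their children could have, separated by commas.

O+, O-, A+, A-, B+, B-, AB+, AB-

Gametes from BO × AO give offspring ABO genotypes AB, AO, BO, OO, i.e. phenotypes O, A, B, AB.
Rh cross +/- × +/- → phenotypes Rh+, Rh-.
Combining independently: O+, O-, A+, A-, B+, B-, AB+, AB-.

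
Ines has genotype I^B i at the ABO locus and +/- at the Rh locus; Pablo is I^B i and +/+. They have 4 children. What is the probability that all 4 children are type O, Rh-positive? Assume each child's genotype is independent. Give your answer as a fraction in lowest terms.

ABO cross I^B i × I^B i → 1/4 O, 3/4 B.
Rh cross +/- × +/+ → 1 Rh+; so P(type O, Rh-positive) = 1/4 × 1 = 1/4 per child.
All 4 independent: (1/4)^4 = 1/256.

1/256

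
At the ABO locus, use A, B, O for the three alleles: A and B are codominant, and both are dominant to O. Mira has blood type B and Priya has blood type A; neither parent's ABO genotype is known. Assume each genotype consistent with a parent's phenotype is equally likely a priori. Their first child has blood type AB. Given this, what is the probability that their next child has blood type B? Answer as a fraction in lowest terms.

5/36

Possible genotypes: Mira ∈ {BB, BO}; Priya ∈ {AA, AO}.
Weight each parental genotype pair by prior × P(type-AB child):
  BB × AA: posterior weight 4/9; P(next child type B) = 0.
  BB × AO: posterior weight 2/9; P(next child type B) = 1/2.
  BO × AA: posterior weight 2/9; P(next child type B) = 0.
  BO × AO: posterior weight 1/9; P(next child type B) = 1/4.
Weighted sum = 5/36.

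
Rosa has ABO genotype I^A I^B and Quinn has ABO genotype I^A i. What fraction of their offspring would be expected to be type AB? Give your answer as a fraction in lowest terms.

ABO cross I^A I^B × I^A i → offspring phenotypes: 1/2 A, 1/4 B, 1/4 AB.
So P(type AB) = 1/4.

1/4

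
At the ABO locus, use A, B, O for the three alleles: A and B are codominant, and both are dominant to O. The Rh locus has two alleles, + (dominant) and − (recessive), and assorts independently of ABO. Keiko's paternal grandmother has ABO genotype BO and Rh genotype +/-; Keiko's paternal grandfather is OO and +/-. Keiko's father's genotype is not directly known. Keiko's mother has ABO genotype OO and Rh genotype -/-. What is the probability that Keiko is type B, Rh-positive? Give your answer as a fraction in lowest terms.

1/8

Keiko's father's ABO genotype from BO × OO: 1/2 BO, 1/2 OO.
Crossing each possibility with the mother OO and summing P(type B): 1/2·1/2 + 1/2·0 = 1/4.
Similarly for Rh via the father's Rh distribution: P(Rh+) = 1/2.
Independent loci: 1/4 × 1/2 = 1/8.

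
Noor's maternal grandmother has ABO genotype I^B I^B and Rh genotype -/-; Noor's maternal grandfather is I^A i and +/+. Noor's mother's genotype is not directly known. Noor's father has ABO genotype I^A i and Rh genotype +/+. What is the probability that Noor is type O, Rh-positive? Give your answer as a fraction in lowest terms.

1/8

Noor's mother's ABO genotype from I^B I^B × I^A i: 1/2 I^A I^B, 1/2 I^B i.
Crossing each possibility with the father I^A i and summing P(type O): 1/2·0 + 1/2·1/4 = 1/8.
Similarly for Rh via the mother's Rh distribution: P(Rh+) = 1.
Independent loci: 1/8 × 1 = 1/8.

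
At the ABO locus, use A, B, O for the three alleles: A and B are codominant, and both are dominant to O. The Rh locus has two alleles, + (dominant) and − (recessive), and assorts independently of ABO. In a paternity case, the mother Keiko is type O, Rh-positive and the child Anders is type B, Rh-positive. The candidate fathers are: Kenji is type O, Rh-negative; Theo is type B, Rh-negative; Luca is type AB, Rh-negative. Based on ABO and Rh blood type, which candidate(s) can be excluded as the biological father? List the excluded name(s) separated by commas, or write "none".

Kenji

A candidate is excluded only if no genotype consistent with his phenotype could produce a type B, Rh-positive child with a type O, Rh-positive mother.
Kenji (type O, Rh-): no genotype consistent with that phenotype can produce a type-B Rh+ child with a type-O mother.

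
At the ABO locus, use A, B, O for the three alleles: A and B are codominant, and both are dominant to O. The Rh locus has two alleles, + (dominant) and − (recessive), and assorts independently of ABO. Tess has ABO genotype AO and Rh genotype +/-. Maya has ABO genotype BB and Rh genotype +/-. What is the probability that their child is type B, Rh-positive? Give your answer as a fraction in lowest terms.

3/8

ABO cross AO × BB → offspring phenotypes: 1/2 B, 1/2 AB.
Rh cross +/- × +/- → 3/4 Rh+, 1/4 Rh-.
Independent loci: P(type B, Rh-positive) = 1/2 × 3/4 = 3/8.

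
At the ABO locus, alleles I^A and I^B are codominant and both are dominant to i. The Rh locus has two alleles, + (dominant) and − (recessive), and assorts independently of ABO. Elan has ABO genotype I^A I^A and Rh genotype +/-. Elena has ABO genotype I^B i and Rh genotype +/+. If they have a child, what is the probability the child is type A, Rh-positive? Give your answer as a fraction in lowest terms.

1/2

ABO cross I^A I^A × I^B i → offspring phenotypes: 1/2 A, 1/2 AB.
Rh cross +/- × +/+ → 1 Rh+.
Independent loci: P(type A, Rh-positive) = 1/2 × 1 = 1/2.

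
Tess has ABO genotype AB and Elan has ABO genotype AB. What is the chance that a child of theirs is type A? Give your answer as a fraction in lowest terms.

1/4

ABO cross AB × AB → offspring phenotypes: 1/4 A, 1/4 B, 1/2 AB.
So P(type A) = 1/4.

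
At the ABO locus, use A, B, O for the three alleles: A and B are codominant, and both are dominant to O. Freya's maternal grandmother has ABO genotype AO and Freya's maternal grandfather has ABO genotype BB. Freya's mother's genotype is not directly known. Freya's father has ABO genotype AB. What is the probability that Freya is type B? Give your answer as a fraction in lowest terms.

3/8

Freya's mother's ABO genotype from AO × BB: 1/2 AB, 1/2 BO.
Crossing each possibility with the father AB and summing P(type B): 1/2·1/4 + 1/2·1/2 = 3/8.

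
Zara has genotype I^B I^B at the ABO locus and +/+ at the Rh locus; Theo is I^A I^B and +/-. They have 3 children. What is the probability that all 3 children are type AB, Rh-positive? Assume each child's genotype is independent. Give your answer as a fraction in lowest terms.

1/8

ABO cross I^B I^B × I^A I^B → 1/2 B, 1/2 AB.
Rh cross +/+ × +/- → 1 Rh+; so P(type AB, Rh-positive) = 1/2 × 1 = 1/2 per child.
All 3 independent: (1/2)^3 = 1/8.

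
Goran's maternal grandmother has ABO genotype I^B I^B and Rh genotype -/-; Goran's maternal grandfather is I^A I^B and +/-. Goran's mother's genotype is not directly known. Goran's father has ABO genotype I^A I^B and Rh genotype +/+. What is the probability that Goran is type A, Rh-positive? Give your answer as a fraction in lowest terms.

1/8

Goran's mother's ABO genotype from I^B I^B × I^A I^B: 1/2 I^A I^B, 1/2 I^B I^B.
Crossing each possibility with the father I^A I^B and summing P(type A): 1/2·1/4 + 1/2·0 = 1/8.
Similarly for Rh via the mother's Rh distribution: P(Rh+) = 1.
Independent loci: 1/8 × 1 = 1/8.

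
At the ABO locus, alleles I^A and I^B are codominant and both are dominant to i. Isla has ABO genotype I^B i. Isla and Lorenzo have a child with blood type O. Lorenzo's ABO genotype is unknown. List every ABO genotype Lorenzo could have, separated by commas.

For each candidate genotype of Lorenzo, check whether crossing it with I^B i can produce every observed child phenotype.
  I^A I^A → possible child types {A, AB} ✗
  I^A I^B → possible child types {A, B, AB} ✗
  I^A i → possible child types {O, A, B, AB} ✓
  I^B I^B → possible child types {B} ✗
  I^B i → possible child types {O, B} ✓
  i i → possible child types {O, B} ✓

I^A i, I^B i, i i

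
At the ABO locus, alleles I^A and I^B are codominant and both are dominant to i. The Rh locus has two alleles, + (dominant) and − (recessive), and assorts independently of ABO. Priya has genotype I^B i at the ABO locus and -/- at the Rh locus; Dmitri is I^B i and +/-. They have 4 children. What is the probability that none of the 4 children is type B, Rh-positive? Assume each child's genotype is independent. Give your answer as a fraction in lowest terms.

ABO cross I^B i × I^B i → 1/4 O, 3/4 B.
Rh cross -/- × +/- → 1/2 Rh+, 1/2 Rh-; so P(type B, Rh-positive) = 3/4 × 1/2 = 3/8 per child.
P(not type B, Rh-positive) = 5/8 for one child; (5/8)^4 = 625/4096.

625/4096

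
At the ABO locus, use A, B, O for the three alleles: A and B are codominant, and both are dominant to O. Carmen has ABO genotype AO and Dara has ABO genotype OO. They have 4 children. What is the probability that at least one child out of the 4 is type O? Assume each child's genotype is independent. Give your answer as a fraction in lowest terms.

ABO cross AO × OO → 1/2 O, 1/2 A.
So P(type O) = 1/2 per child.
P(none) = (1/2)^4 = 1/16; P(at least one) = 1 − 1/16 = 15/16.

15/16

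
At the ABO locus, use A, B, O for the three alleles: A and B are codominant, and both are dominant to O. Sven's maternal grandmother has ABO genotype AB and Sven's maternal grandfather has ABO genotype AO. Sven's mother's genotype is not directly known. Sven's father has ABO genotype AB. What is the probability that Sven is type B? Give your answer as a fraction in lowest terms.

1/4

Sven's mother's ABO genotype from AB × AO: 1/4 AA, 1/4 AB, 1/4 AO, 1/4 BO.
Crossing each possibility with the father AB and summing P(type B): 1/4·0 + 1/4·1/4 + 1/4·1/4 + 1/4·1/2 = 1/4.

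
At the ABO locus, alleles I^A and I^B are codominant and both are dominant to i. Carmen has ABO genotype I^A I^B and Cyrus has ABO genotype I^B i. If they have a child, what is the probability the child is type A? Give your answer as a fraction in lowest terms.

ABO cross I^A I^B × I^B i → offspring phenotypes: 1/4 A, 1/2 B, 1/4 AB.
So P(type A) = 1/4.

1/4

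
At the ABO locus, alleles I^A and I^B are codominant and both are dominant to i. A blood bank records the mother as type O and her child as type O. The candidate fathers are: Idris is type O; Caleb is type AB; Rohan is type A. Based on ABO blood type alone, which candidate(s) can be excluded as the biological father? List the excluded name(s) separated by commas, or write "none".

Caleb

A candidate is excluded only if no genotype consistent with his phenotype could produce a type O child with a type O mother.
Caleb (type AB): no genotype consistent with that phenotype can produce a type-O child with a type-O mother.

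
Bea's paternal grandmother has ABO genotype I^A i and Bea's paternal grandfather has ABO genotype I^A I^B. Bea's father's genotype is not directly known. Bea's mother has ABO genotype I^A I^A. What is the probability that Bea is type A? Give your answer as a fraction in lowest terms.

3/4

Bea's father's ABO genotype from I^A i × I^A I^B: 1/4 I^A I^A, 1/4 I^A I^B, 1/4 I^A i, 1/4 I^B i.
Crossing each possibility with the mother I^A I^A and summing P(type A): 1/4·1 + 1/4·1/2 + 1/4·1 + 1/4·1/2 = 3/4.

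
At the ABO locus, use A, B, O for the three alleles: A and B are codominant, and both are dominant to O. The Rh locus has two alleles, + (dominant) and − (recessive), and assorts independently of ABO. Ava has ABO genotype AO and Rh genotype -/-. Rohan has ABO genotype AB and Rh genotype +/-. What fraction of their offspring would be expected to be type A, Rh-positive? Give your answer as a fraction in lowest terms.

ABO cross AO × AB → offspring phenotypes: 1/2 A, 1/4 B, 1/4 AB.
Rh cross -/- × +/- → 1/2 Rh+, 1/2 Rh-.
Independent loci: P(type A, Rh-positive) = 1/2 × 1/2 = 1/4.

1/4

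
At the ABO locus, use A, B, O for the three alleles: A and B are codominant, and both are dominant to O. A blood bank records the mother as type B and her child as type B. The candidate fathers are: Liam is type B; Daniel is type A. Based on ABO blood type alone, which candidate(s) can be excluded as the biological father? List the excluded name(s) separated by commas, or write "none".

none

A candidate is excluded only if no genotype consistent with his phenotype could produce a type B child with a type B mother.
Every candidate has at least one consistent genotype combination, so none can be excluded.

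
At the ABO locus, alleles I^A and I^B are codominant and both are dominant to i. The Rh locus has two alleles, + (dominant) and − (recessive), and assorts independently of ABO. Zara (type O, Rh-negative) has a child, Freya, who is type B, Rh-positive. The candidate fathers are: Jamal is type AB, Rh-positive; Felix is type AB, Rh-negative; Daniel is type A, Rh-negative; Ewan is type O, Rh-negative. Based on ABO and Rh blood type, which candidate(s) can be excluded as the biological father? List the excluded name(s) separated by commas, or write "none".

Felix, Daniel, Ewan

A candidate is excluded only if no genotype consistent with his phenotype could produce a type B, Rh-positive child with a type O, Rh-negative mother.
Felix (type AB, Rh-): no genotype consistent with that phenotype can produce a type-B Rh+ child with a type-O mother.
Daniel (type A, Rh-): no genotype consistent with that phenotype can produce a type-B Rh+ child with a type-O mother.
Ewan (type O, Rh-): no genotype consistent with that phenotype can produce a type-B Rh+ child with a type-O mother.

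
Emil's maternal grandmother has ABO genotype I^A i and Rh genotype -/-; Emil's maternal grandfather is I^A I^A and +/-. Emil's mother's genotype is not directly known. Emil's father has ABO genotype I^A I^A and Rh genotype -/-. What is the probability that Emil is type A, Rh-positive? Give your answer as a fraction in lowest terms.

Emil's mother's ABO genotype from I^A i × I^A I^A: 1/2 I^A I^A, 1/2 I^A i.
Crossing each possibility with the father I^A I^A and summing P(type A): 1/2·1 + 1/2·1 = 1.
Similarly for Rh via the mother's Rh distribution: P(Rh+) = 1/4.
Independent loci: 1 × 1/4 = 1/4.

1/4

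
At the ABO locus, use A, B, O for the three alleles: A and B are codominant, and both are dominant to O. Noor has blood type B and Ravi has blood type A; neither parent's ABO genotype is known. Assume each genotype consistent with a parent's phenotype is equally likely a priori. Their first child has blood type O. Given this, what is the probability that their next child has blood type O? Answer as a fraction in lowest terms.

1/4

Possible genotypes: Noor ∈ {BB, BO}; Ravi ∈ {AA, AO}.
Weight each parental genotype pair by prior × P(type-O child):
  BO × AO: posterior weight 1; P(next child type O) = 1/4.
Weighted sum = 1/4.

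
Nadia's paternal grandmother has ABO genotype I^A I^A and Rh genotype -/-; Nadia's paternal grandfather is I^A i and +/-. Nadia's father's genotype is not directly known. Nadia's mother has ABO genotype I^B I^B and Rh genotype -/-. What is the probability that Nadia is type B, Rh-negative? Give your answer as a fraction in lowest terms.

Nadia's father's ABO genotype from I^A I^A × I^A i: 1/2 I^A I^A, 1/2 I^A i.
Crossing each possibility with the mother I^B I^B and summing P(type B): 1/2·0 + 1/2·1/2 = 1/4.
Similarly for Rh via the father's Rh distribution: P(Rh-) = 3/4.
Independent loci: 1/4 × 3/4 = 3/16.

3/16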